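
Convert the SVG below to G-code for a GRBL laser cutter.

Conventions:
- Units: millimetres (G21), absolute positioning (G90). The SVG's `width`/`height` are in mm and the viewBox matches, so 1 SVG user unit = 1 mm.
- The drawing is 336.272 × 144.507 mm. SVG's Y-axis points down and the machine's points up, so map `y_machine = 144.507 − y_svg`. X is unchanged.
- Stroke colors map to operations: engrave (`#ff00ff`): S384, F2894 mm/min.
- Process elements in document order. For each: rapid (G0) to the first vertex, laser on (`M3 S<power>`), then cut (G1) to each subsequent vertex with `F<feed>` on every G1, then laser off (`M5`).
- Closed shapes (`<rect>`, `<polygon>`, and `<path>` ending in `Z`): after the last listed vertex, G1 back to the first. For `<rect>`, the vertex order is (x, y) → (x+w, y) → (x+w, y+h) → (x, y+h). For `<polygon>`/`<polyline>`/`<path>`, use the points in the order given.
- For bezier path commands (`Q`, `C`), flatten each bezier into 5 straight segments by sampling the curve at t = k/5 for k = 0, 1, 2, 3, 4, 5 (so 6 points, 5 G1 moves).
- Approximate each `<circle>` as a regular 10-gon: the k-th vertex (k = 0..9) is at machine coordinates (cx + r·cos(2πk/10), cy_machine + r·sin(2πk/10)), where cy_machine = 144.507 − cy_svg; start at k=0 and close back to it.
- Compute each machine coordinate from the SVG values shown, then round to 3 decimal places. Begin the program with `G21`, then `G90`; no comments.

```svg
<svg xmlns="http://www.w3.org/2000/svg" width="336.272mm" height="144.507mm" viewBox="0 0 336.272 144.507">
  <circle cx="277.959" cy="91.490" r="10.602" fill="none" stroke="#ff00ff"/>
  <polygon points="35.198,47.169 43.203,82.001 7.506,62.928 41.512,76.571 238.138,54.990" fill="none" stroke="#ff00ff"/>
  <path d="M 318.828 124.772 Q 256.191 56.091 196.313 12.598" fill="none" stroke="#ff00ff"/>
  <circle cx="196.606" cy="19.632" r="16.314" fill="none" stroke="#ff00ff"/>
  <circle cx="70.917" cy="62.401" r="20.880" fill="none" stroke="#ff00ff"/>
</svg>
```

viewBox `0 0 336.272 144.507` with mm width/height → 1 unit = 1 mm. Flip: y_m = 144.507 − y_svg.

**Shape 1** — `<circle>` circle, stroke `#ff00ff` → engrave (S384, F2894). Machine vertices: (288.561,53.017) → (286.536,59.249) → (281.235,63.100) → (274.683,63.100) → (269.382,59.249) → (267.357,53.017) → (269.382,46.785) → (274.683,42.934) → (281.235,42.934) → (286.536,46.785) → (288.561,53.017). Closed: final G1 returns to the first vertex.

**Shape 2** — `<polygon>` closed polygon, stroke `#ff00ff` → engrave (S384, F2894). Machine vertices: (35.198,97.338) → (43.203,62.506) → (7.506,81.579) → (41.512,67.936) → (238.138,89.517) → (35.198,97.338). Closed: final G1 returns to the first vertex.

**Shape 3** — `<path>` quadratic bezier, stroke `#ff00ff` → engrave (S384, F2894). Control points (SVG): P0=(318.828,124.772), P1=(256.191,56.091), P2=(196.313,12.598); sampled at t=k/5. Machine vertices: (318.828,19.735) → (293.884,46.200) → (269.160,70.650) → (244.657,93.085) → (220.375,113.504) → (196.313,131.909). Open path.

**Shape 4** — `<circle>` circle, stroke `#ff00ff` → engrave (S384, F2894). Machine vertices: (212.920,124.875) → (209.804,134.464) → (201.647,140.391) → (191.565,140.391) → (183.408,134.464) → (180.292,124.875) → (183.408,115.286) → (191.565,109.359) → (201.647,109.359) → (209.804,115.286) → (212.920,124.875). Closed: final G1 returns to the first vertex.

**Shape 5** — `<circle>` circle, stroke `#ff00ff` → engrave (S384, F2894). Machine vertices: (91.797,82.106) → (87.809,94.379) → (77.369,101.964) → (64.465,101.964) → (54.025,94.379) → (50.037,82.106) → (54.025,69.833) → (64.465,62.248) → (77.369,62.248) → (87.809,69.833) → (91.797,82.106). Closed: final G1 returns to the first vertex.

G21
G90
G0 X288.561 Y53.017
M3 S384
G1 X286.536 Y59.249 F2894
G1 X281.235 Y63.100 F2894
G1 X274.683 Y63.100 F2894
G1 X269.382 Y59.249 F2894
G1 X267.357 Y53.017 F2894
G1 X269.382 Y46.785 F2894
G1 X274.683 Y42.934 F2894
G1 X281.235 Y42.934 F2894
G1 X286.536 Y46.785 F2894
G1 X288.561 Y53.017 F2894
M5
G0 X35.198 Y97.338
M3 S384
G1 X43.203 Y62.506 F2894
G1 X7.506 Y81.579 F2894
G1 X41.512 Y67.936 F2894
G1 X238.138 Y89.517 F2894
G1 X35.198 Y97.338 F2894
M5
G0 X318.828 Y19.735
M3 S384
G1 X293.884 Y46.200 F2894
G1 X269.160 Y70.650 F2894
G1 X244.657 Y93.085 F2894
G1 X220.375 Y113.504 F2894
G1 X196.313 Y131.909 F2894
M5
G0 X212.920 Y124.875
M3 S384
G1 X209.804 Y134.464 F2894
G1 X201.647 Y140.391 F2894
G1 X191.565 Y140.391 F2894
G1 X183.408 Y134.464 F2894
G1 X180.292 Y124.875 F2894
G1 X183.408 Y115.286 F2894
G1 X191.565 Y109.359 F2894
G1 X201.647 Y109.359 F2894
G1 X209.804 Y115.286 F2894
G1 X212.920 Y124.875 F2894
M5
G0 X91.797 Y82.106
M3 S384
G1 X87.809 Y94.379 F2894
G1 X77.369 Y101.964 F2894
G1 X64.465 Y101.964 F2894
G1 X54.025 Y94.379 F2894
G1 X50.037 Y82.106 F2894
G1 X54.025 Y69.833 F2894
G1 X64.465 Y62.248 F2894
G1 X77.369 Y62.248 F2894
G1 X87.809 Y69.833 F2894
G1 X91.797 Y82.106 F2894
M5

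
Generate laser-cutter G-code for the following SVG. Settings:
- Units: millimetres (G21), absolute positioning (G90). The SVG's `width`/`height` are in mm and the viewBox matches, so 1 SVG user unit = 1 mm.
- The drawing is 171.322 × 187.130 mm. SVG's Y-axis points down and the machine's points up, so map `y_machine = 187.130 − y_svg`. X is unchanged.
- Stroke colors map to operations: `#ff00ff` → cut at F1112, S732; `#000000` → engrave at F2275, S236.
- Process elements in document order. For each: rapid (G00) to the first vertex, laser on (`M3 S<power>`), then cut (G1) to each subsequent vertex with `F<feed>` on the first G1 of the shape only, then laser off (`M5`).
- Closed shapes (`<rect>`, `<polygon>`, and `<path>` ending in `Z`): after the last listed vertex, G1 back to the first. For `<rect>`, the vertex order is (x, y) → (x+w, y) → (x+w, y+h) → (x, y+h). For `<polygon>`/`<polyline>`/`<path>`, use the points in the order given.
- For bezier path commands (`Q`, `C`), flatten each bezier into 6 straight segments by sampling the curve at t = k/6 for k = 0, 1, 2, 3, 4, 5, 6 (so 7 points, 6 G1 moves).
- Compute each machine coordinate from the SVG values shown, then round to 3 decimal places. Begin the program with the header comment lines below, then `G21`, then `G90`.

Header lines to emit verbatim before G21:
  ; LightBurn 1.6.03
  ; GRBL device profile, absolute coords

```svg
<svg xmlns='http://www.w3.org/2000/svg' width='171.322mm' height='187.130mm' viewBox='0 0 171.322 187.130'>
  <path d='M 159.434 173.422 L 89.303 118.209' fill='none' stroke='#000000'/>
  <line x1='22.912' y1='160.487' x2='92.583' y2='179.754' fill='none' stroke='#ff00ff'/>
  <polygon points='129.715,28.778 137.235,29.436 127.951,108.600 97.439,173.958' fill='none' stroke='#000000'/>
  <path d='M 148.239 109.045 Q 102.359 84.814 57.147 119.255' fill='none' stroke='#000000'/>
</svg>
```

Since the viewBox matches the mm dimensions, user units are millimetres directly. The only transform is the Y-flip y_m = 187.130 − y_svg.

Shape 1 is a line segment drawn with `<path>`. Its stroke #000000 means engrave at S236, F2275. After flipping Y the toolpath is (159.434,13.708) → (89.303,68.921).

Shape 2 is a line segment drawn with `<line>`. Its stroke #ff00ff means cut at S732, F1112. After flipping Y the toolpath is (22.912,26.643) → (92.583,7.376).

Shape 3 is a closed polygon drawn with `<polygon>`. Its stroke #000000 means engrave at S236, F2275. After flipping Y the toolpath is (129.715,158.352) → (137.235,157.694) → (127.951,78.530) → (97.439,13.172) → (129.715,158.352), returning to the start.

Shape 4 is a quadratic bezier drawn with `<path>`. Its stroke #000000 means engrave at S236, F2275. After flipping Y the toolpath is (148.239,78.085) → (132.964,84.532) → (117.727,87.720) → (102.526,87.648) → (87.363,84.317) → (72.236,77.726) → (57.147,67.875).

; LightBurn 1.6.03
; GRBL device profile, absolute coords
G21
G90
G00 X159.434 Y13.708
M3 S236
G1 X89.303 Y68.921 F2275
M5
G00 X22.912 Y26.643
M3 S732
G1 X92.583 Y7.376 F1112
M5
G00 X129.715 Y158.352
M3 S236
G1 X137.235 Y157.694 F2275
G1 X127.951 Y78.530
G1 X97.439 Y13.172
G1 X129.715 Y158.352
M5
G00 X148.239 Y78.085
M3 S236
G1 X132.964 Y84.532 F2275
G1 X117.727 Y87.720
G1 X102.526 Y87.648
G1 X87.363 Y84.317
G1 X72.236 Y77.726
G1 X57.147 Y67.875
M5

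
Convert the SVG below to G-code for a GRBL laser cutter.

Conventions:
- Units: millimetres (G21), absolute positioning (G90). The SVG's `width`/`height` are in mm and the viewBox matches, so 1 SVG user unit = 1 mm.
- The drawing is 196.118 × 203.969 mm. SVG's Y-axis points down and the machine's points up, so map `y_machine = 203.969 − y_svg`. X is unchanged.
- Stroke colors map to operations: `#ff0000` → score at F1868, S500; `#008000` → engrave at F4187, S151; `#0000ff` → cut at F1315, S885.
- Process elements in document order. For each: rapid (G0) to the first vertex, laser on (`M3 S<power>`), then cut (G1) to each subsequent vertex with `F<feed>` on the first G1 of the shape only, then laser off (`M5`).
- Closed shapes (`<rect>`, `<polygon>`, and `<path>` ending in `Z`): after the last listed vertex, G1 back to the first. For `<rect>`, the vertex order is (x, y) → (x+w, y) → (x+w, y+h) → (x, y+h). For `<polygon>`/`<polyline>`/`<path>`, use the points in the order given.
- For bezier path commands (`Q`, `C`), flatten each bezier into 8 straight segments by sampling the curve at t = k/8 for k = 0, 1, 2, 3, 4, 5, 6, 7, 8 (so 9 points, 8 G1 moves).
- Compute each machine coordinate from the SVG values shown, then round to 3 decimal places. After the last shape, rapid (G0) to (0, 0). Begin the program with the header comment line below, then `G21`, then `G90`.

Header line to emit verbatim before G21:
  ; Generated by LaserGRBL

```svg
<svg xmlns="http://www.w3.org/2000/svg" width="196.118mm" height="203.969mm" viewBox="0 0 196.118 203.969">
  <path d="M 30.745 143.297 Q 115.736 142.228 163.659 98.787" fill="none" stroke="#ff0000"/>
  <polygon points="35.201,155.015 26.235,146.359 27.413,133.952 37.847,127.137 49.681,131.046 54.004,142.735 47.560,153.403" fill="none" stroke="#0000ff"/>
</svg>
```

; Generated by LaserGRBL
G21
G90
G0 X30.745 Y60.672
M3 S500
G1 X51.414 Y61.601 F1868
G1 X70.924 Y63.855
G1 X89.276 Y67.432
G1 X106.469 Y72.334
G1 X122.504 Y78.560
G1 X137.381 Y86.110
G1 X151.099 Y94.984
G1 X163.659 Y105.182
M5
G0 X35.201 Y48.954
M3 S885
G1 X26.235 Y57.610 F1315
G1 X27.413 Y70.017
G1 X37.847 Y76.832
G1 X49.681 Y72.923
G1 X54.004 Y61.234
G1 X47.560 Y50.566
G1 X35.201 Y48.954
M5
G0 X0.000 Y0.000

1 u = 1 mm; y_m = 203.969 − y.

[1] `<path>` quadratic bezier, #ff0000→score S500 F1868: (30.745,60.672) → (51.414,61.601) → (70.924,63.855) → (89.276,67.432) → (106.469,72.334) → (122.504,78.560) → (137.381,86.110) → (151.099,94.984) → (163.659,105.182)

[2] `<polygon>` regular polygon, #0000ff→cut S885 F1315: (35.201,48.954) → (26.235,57.610) → (27.413,70.017) → (37.847,76.832) → (49.681,72.923) → (54.004,61.234) → (47.560,50.566) → (35.201,48.954) (closed)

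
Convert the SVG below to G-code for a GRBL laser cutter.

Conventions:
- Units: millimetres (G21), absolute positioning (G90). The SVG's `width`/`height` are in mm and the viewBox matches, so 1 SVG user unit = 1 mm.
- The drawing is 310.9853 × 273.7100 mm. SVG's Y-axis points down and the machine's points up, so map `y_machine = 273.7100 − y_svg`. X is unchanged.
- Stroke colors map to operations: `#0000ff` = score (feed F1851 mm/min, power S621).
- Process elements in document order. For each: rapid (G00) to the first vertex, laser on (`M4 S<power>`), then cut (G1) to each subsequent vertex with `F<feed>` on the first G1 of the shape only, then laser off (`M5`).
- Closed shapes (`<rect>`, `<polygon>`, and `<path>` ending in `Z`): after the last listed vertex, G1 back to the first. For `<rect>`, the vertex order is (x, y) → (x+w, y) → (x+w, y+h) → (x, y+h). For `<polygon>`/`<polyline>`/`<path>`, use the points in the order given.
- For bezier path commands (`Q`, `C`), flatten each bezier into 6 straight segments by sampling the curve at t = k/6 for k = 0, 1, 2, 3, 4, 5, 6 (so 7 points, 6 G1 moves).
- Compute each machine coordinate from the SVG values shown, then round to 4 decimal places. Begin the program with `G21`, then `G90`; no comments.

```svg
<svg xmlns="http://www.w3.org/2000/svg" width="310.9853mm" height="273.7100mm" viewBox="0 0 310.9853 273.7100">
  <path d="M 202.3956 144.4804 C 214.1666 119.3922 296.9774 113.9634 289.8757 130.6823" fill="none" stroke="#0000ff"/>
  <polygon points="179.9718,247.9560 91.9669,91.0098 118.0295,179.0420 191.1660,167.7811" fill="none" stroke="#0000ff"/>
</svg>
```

viewBox `0 0 310.9853 273.7100` with mm width/height → 1 unit = 1 mm. Flip: y_m = 273.7100 − y_svg.

**Shape 1** — `<path>` cubic bezier, stroke `#0000ff` → score (S621, F1851). Control points (SVG): P0=(202.3956,144.4804), P1=(214.1666,119.3922), P2=(296.9774,113.9634), P3=(289.8757,130.6823); sampled at t=k/6. Machine vertices: (202.3956,129.2296) → (213.4559,140.1239) → (231.8853,147.6725) → (253.2129,151.8063) → (272.9678,152.4562) → (286.6790,149.5530) → (289.8757,143.0277). Open path.

**Shape 2** — `<polygon>` closed polygon, stroke `#0000ff` → score (S621, F1851). Machine vertices: (179.9718,25.7540) → (91.9669,182.7002) → (118.0295,94.6680) → (191.1660,105.9289) → (179.9718,25.7540). Closed: final G1 returns to the first vertex.

G21
G90
G00 X202.3956 Y129.2296
M4 S621
G1 X213.4559 Y140.1239 F1851
G1 X231.8853 Y147.6725
G1 X253.2129 Y151.8063
G1 X272.9678 Y152.4562
G1 X286.6790 Y149.5530
G1 X289.8757 Y143.0277
M5
G00 X179.9718 Y25.7540
M4 S621
G1 X91.9669 Y182.7002 F1851
G1 X118.0295 Y94.6680
G1 X191.1660 Y105.9289
G1 X179.9718 Y25.7540
M5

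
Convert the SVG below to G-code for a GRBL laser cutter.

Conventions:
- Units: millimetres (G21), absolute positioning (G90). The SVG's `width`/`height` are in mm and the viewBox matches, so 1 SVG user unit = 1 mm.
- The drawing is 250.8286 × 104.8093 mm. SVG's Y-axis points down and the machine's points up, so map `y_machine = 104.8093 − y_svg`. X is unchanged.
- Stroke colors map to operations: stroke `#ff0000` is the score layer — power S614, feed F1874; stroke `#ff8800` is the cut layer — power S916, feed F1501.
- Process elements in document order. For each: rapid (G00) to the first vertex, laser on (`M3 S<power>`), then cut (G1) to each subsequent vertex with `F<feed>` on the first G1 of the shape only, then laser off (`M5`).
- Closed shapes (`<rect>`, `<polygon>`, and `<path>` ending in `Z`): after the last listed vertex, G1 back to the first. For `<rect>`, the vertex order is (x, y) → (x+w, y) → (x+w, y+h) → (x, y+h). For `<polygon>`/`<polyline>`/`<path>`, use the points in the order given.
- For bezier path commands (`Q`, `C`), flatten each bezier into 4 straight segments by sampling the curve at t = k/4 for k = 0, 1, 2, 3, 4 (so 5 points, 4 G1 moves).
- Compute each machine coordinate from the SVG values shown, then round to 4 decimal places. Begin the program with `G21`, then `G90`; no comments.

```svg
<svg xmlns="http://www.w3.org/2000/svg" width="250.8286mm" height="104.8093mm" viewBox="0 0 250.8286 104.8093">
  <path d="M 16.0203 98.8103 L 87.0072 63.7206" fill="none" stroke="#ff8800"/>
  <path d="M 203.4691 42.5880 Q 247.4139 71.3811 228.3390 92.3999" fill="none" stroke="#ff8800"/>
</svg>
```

G21
G90
G00 X16.0203 Y5.9990
M3 S916
G1 X87.0072 Y41.0887 F1501
M5
G00 X203.4691 Y62.2213
M3 S916
G1 X221.5028 Y48.3106 F1501
G1 X231.6590 Y35.3718
G1 X233.9377 Y23.4047
G1 X228.3390 Y12.4094
M5

1 u = 1 mm; y_m = 104.8093 − y.

[1] `<path>` line segment, #ff8800→cut S916 F1501: (16.0203,5.9990) → (87.0072,41.0887)

[2] `<path>` quadratic bezier, #ff8800→cut S916 F1501: (203.4691,62.2213) → (221.5028,48.3106) → (231.6590,35.3718) → (233.9377,23.4047) → (228.3390,12.4094)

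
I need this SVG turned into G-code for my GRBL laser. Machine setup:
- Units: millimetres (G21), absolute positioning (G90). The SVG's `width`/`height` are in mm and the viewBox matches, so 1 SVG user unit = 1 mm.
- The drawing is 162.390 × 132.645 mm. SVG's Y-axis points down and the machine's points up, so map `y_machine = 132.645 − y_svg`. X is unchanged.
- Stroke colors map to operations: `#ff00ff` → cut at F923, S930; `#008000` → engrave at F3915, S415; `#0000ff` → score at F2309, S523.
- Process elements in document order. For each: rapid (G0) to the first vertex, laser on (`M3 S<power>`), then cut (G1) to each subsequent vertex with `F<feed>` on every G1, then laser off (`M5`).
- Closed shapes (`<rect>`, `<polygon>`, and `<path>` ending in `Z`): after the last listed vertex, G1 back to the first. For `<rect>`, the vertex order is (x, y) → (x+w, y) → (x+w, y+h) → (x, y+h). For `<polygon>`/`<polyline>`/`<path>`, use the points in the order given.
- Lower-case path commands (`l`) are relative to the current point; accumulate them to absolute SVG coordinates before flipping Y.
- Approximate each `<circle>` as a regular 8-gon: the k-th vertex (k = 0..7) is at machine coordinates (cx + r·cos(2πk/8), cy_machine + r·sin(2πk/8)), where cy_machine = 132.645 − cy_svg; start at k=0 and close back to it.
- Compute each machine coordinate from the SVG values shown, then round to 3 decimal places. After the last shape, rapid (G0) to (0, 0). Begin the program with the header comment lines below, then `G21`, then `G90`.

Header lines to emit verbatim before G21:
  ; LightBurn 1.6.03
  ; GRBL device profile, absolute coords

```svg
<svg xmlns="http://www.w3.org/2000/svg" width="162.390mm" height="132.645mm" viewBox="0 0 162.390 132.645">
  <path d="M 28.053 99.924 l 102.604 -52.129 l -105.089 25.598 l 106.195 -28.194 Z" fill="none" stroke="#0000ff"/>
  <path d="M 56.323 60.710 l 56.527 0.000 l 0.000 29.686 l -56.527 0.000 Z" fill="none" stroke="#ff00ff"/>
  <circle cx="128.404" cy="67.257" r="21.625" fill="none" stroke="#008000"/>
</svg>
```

; LightBurn 1.6.03
; GRBL device profile, absolute coords
G21
G90
G0 X28.053 Y32.721
M3 S523
G1 X130.657 Y84.850 F2309
G1 X25.568 Y59.252 F2309
G1 X131.763 Y87.446 F2309
G1 X28.053 Y32.721 F2309
M5
G0 X56.323 Y71.935
M3 S930
G1 X112.850 Y71.935 F923
G1 X112.850 Y42.249 F923
G1 X56.323 Y42.249 F923
G1 X56.323 Y71.935 F923
M5
G0 X150.029 Y65.388
M3 S415
G1 X143.695 Y80.679 F3915
G1 X128.404 Y87.013 F3915
G1 X113.113 Y80.679 F3915
G1 X106.779 Y65.388 F3915
G1 X113.113 Y50.097 F3915
G1 X128.404 Y43.763 F3915
G1 X143.695 Y50.097 F3915
G1 X150.029 Y65.388 F3915
M5
G0 X0.000 Y0.000

Since the viewBox matches the mm dimensions, user units are millimetres directly. The only transform is the Y-flip y_m = 132.645 − y_svg.

Shape 1 is a closed polygon drawn with `<path>`. Its stroke #0000ff means score at S523, F2309. After flipping Y the toolpath is (28.053,32.721) → (130.657,84.850) → (25.568,59.252) → (131.763,87.446) → (28.053,32.721), returning to the start.

Shape 2 is a rectangle drawn with `<path>`. Its stroke #ff00ff means cut at S930, F923. After flipping Y the toolpath is (56.323,71.935) → (112.850,71.935) → (112.850,42.249) → (56.323,42.249) → (56.323,71.935), returning to the start.

Shape 3 is a circle drawn with `<circle>`. Its stroke #008000 means engrave at S415, F3915. After flipping Y the toolpath is (150.029,65.388) → (143.695,80.679) → (128.404,87.013) → (113.113,80.679) → (106.779,65.388) → (113.113,50.097) → (128.404,43.763) → (143.695,50.097) → (150.029,65.388), returning to the start.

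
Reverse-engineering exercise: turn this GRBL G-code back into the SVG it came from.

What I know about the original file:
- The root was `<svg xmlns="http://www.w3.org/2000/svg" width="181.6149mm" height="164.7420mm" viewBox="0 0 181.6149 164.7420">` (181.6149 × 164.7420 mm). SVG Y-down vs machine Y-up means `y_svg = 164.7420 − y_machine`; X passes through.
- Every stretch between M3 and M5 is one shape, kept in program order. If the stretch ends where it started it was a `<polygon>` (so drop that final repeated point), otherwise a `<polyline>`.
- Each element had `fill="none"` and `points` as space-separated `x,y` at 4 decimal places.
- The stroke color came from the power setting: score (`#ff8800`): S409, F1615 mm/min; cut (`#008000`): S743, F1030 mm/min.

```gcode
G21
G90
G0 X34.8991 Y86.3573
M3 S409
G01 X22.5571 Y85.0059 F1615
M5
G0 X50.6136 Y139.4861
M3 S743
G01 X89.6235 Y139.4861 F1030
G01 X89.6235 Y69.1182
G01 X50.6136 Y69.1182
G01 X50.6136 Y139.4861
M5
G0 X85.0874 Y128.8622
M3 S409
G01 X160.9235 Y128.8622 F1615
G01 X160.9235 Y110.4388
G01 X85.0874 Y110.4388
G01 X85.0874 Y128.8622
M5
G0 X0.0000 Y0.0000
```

<svg xmlns="http://www.w3.org/2000/svg" width="181.6149mm" height="164.7420mm" viewBox="0 0 181.6149 164.7420">
  <polyline points="34.8991,78.3847 22.5571,79.7361" fill="none" stroke="#ff8800"/>
  <polygon points="50.6136,25.2559 89.6235,25.2559 89.6235,95.6238 50.6136,95.6238" fill="none" stroke="#008000"/>
  <polygon points="85.0874,35.8798 160.9235,35.8798 160.9235,54.3032 85.0874,54.3032" fill="none" stroke="#ff8800"/>
</svg>

y_svg = 164.7420 − y_m.

[1] S409→`#ff8800` (score); open run; points: 34.8991,78.3847 22.5571,79.7361

[2] S743→`#008000` (cut); closed run; points: 50.6136,25.2559 89.6235,25.2559 89.6235,95.6238 50.6136,95.6238

[3] S409→`#ff8800` (score); closed run; points: 85.0874,35.8798 160.9235,35.8798 160.9235,54.3032 85.0874,54.3032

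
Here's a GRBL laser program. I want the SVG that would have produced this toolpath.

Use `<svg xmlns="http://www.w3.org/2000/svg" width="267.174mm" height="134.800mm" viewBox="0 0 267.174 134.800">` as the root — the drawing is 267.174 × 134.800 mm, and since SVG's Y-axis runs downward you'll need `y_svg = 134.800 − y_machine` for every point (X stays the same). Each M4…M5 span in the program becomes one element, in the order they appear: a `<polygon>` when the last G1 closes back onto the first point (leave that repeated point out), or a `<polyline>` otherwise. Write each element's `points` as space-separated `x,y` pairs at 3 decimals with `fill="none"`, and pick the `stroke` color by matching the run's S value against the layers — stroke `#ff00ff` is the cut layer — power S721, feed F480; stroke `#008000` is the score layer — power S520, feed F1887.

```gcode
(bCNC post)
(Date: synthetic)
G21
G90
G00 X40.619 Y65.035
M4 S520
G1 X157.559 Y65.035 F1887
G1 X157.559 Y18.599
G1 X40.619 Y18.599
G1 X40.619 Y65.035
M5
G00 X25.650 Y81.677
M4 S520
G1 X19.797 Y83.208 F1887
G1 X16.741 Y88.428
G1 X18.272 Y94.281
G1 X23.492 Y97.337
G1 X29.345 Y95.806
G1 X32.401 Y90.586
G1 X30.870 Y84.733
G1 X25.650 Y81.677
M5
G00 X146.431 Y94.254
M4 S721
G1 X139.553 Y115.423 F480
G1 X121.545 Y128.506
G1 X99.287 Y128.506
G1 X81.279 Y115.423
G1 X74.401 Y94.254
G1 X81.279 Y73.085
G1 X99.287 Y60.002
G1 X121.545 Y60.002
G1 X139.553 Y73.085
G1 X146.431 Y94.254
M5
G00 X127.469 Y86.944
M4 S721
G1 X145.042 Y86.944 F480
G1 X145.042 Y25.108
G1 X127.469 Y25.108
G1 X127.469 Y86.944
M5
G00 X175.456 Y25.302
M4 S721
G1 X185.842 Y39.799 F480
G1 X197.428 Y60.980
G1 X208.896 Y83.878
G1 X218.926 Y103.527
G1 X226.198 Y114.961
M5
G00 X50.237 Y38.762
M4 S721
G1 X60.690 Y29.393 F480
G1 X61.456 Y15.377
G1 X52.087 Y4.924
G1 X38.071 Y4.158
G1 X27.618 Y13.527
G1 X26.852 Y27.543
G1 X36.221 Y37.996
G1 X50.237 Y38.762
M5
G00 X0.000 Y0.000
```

<svg xmlns="http://www.w3.org/2000/svg" width="267.174mm" height="134.800mm" viewBox="0 0 267.174 134.800">
  <polygon points="40.619,69.765 157.559,69.765 157.559,116.201 40.619,116.201" fill="none" stroke="#008000"/>
  <polygon points="25.650,53.123 19.797,51.592 16.741,46.372 18.272,40.519 23.492,37.463 29.345,38.994 32.401,44.214 30.870,50.067" fill="none" stroke="#008000"/>
  <polygon points="146.431,40.546 139.553,19.377 121.545,6.294 99.287,6.294 81.279,19.377 74.401,40.546 81.279,61.715 99.287,74.798 121.545,74.798 139.553,61.715" fill="none" stroke="#ff00ff"/>
  <polygon points="127.469,47.856 145.042,47.856 145.042,109.692 127.469,109.692" fill="none" stroke="#ff00ff"/>
  <polyline points="175.456,109.498 185.842,95.001 197.428,73.820 208.896,50.922 218.926,31.273 226.198,19.839" fill="none" stroke="#ff00ff"/>
  <polygon points="50.237,96.038 60.690,105.407 61.456,119.423 52.087,129.876 38.071,130.642 27.618,121.273 26.852,107.257 36.221,96.804" fill="none" stroke="#ff00ff"/>
</svg>

Each laser-on run becomes one SVG element. Flip Y back into SVG space with y_svg = 134.800 − y_machine.

Run 1: power S520 maps to stroke `#008000` (score). The run returns to its start, so emit a `<polygon>` with points (Y-flipped): 40.619,69.765 157.559,69.765 157.559,116.201 40.619,116.201.

Run 2: the run's S520 means `#008000` (score). The run returns to its start, so emit a `<polygon>` with points (Y-flipped): 25.650,53.123 19.797,51.592 16.741,46.372 18.272,40.519 23.492,37.463 29.345,38.994 32.401,44.214 30.870,50.067.

Run 3: power S721 maps to stroke `#ff00ff` (cut). The run returns to its start, so emit a `<polygon>` with points (Y-flipped): 146.431,40.546 139.553,19.377 121.545,6.294 99.287,6.294 81.279,19.377 74.401,40.546 81.279,61.715 99.287,74.798 121.545,74.798 139.553,61.715.

Run 4: the run's S721 means `#ff00ff` (cut). The run returns to its start, so emit a `<polygon>` with points (Y-flipped): 127.469,47.856 145.042,47.856 145.042,109.692 127.469,109.692.

Run 5: the run's S721 means `#ff00ff` (cut). The run is open, so emit a `<polyline>` with points (Y-flipped): 175.456,109.498 185.842,95.001 197.428,73.820 208.896,50.922 218.926,31.273 226.198,19.839.

Run 6: the run's S721 means `#ff00ff` (cut). The run returns to its start, so emit a `<polygon>` with points (Y-flipped): 50.237,96.038 60.690,105.407 61.456,119.423 52.087,129.876 38.071,130.642 27.618,121.273 26.852,107.257 36.221,96.804.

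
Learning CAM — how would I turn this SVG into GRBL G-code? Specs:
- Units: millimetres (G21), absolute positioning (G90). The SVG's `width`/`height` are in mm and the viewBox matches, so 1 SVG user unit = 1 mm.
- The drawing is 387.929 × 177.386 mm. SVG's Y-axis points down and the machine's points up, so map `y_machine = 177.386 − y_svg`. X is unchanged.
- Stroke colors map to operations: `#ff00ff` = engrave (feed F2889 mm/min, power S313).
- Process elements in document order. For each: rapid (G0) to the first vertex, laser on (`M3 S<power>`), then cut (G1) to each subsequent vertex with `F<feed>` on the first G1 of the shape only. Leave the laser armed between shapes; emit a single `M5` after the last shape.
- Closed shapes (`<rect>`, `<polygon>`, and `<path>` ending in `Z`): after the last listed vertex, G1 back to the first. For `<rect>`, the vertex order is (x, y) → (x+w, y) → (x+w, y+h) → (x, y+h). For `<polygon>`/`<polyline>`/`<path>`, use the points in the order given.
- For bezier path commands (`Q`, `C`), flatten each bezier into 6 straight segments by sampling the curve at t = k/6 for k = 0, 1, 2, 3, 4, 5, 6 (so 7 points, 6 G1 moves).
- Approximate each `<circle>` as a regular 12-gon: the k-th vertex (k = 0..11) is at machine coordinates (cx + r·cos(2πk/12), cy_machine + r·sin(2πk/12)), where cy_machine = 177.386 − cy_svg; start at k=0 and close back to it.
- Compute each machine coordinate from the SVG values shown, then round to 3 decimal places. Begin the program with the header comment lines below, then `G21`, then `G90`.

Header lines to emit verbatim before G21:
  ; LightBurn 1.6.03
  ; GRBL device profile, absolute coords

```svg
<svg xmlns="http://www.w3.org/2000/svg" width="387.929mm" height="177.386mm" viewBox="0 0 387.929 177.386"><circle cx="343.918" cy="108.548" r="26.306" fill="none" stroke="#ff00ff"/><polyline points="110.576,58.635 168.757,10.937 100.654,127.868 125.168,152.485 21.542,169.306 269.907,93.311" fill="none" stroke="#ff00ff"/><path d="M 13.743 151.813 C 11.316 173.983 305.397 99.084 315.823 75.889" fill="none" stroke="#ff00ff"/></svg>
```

Since the viewBox matches the mm dimensions, user units are millimetres directly. The only transform is the Y-flip y_m = 177.386 − y_svg.

Shape 1 is a circle drawn with `<circle>`. Its stroke #ff00ff means engrave at S313, F2889. After flipping Y the toolpath is (370.224,68.838) → (366.700,81.991) → (357.071,91.620) → (343.918,95.144) → (330.765,91.620) → (321.136,81.991) → (317.612,68.838) → (321.136,55.685) → (330.765,46.056) → (343.918,42.532) → (357.071,46.056) → (366.700,55.685) → (370.224,68.838), returning to the start.

Shape 2 is a open polyline drawn with `<polyline>`. Its stroke #ff00ff means engrave at S313, F2889. After flipping Y the toolpath is (110.576,118.751) → (168.757,166.449) → (100.654,49.518) → (125.168,24.901) → (21.542,8.080) → (269.907,84.075).

Shape 3 is a cubic bezier drawn with `<path>`. Its stroke #ff00ff means engrave at S313, F2889. After flipping Y the toolpath is (13.743,25.573) → (34.553,21.888) → (88.664,30.249) → (159.963,46.523) → (232.333,66.577) → (289.658,86.280) → (315.823,101.497).

; LightBurn 1.6.03
; GRBL device profile, absolute coords
G21
G90
G0 X370.224 Y68.838
M3 S313
G1 X366.700 Y81.991 F2889
G1 X357.071 Y91.620
G1 X343.918 Y95.144
G1 X330.765 Y91.620
G1 X321.136 Y81.991
G1 X317.612 Y68.838
G1 X321.136 Y55.685
G1 X330.765 Y46.056
G1 X343.918 Y42.532
G1 X357.071 Y46.056
G1 X366.700 Y55.685
G1 X370.224 Y68.838
G0 X110.576 Y118.751
M3 S313
G1 X168.757 Y166.449 F2889
G1 X100.654 Y49.518
G1 X125.168 Y24.901
G1 X21.542 Y8.080
G1 X269.907 Y84.075
G0 X13.743 Y25.573
M3 S313
G1 X34.553 Y21.888 F2889
G1 X88.664 Y30.249
G1 X159.963 Y46.523
G1 X232.333 Y66.577
G1 X289.658 Y86.280
G1 X315.823 Y101.497
M5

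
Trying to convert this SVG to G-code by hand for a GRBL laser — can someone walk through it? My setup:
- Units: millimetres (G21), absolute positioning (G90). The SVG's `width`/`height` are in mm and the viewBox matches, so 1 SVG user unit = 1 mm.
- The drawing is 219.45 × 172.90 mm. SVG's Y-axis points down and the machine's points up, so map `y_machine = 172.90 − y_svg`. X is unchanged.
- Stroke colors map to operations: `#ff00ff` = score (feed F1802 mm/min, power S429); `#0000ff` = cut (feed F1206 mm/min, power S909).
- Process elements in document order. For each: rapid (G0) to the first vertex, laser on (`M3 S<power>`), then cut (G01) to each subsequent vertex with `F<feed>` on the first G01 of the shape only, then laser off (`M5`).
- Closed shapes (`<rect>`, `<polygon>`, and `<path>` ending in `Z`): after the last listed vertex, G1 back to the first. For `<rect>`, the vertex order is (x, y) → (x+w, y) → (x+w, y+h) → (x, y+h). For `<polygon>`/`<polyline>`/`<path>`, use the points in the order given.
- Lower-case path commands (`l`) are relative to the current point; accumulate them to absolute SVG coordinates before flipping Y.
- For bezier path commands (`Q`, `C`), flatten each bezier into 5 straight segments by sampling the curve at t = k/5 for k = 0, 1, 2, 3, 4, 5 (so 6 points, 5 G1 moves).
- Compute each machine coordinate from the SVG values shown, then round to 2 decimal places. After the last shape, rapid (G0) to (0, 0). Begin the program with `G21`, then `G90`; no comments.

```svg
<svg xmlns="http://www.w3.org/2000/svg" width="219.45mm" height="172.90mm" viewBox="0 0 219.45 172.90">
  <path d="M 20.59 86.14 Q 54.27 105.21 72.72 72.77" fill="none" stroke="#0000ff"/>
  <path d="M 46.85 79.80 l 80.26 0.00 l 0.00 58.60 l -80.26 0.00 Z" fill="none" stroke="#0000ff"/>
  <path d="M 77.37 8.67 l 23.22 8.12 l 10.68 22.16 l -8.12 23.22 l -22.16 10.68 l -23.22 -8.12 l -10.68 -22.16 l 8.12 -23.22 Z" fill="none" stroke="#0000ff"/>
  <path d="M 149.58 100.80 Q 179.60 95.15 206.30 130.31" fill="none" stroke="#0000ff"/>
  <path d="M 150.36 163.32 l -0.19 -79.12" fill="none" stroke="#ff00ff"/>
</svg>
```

G21
G90
G0 X20.59 Y86.76
M3 S909
G01 X33.45 Y81.19 F1206
G01 X45.10 Y79.75
G01 X55.52 Y82.42
G01 X64.73 Y89.21
G01 X72.72 Y100.13
M5
G0 X46.85 Y93.10
M3 S909
G01 X127.11 Y93.10 F1206
G01 X127.11 Y34.50
G01 X46.85 Y34.50
G01 X46.85 Y93.10
M5
G0 X77.37 Y164.23
M3 S909
G01 X100.59 Y156.11 F1206
G01 X111.27 Y133.95
G01 X103.15 Y110.73
G01 X80.99 Y100.05
G01 X57.77 Y108.17
G01 X47.09 Y130.33
G01 X55.21 Y153.55
G01 X77.37 Y164.23
M5
G0 X149.58 Y72.10
M3 S909
G01 X161.46 Y72.73 F1206
G01 X173.06 Y70.09
G01 X184.41 Y64.19
G01 X195.49 Y55.02
G01 X206.30 Y42.59
M5
G0 X150.36 Y9.58
M3 S429
G01 X150.17 Y88.70 F1802
M5
G0 X0.00 Y0.00

viewBox `0 0 219.45 172.90` with mm width/height → 1 unit = 1 mm. Flip: y_m = 172.90 − y_svg.

**Shape 1** — `<path>` quadratic bezier, stroke `#0000ff` → cut (S909, F1206). Control points (SVG): P0=(20.59,86.14), P1=(54.27,105.21), P2=(72.72,72.77); sampled at t=k/5. Machine vertices: (20.59,86.76) → (33.45,81.19) → (45.10,79.75) → (55.52,82.42) → (64.73,89.21) → (72.72,100.13). Open path.

**Shape 2** — `<path>` rectangle, stroke `#0000ff` → cut (S909, F1206). Machine vertices: (46.85,93.10) → (127.11,93.10) → (127.11,34.50) → (46.85,34.50) → (46.85,93.10). Closed: final G1 returns to the first vertex.

**Shape 3** — `<path>` regular polygon, stroke `#0000ff` → cut (S909, F1206). Machine vertices: (77.37,164.23) → (100.59,156.11) → (111.27,133.95) → (103.15,110.73) → (80.99,100.05) → (57.77,108.17) → (47.09,130.33) → (55.21,153.55) → (77.37,164.23). Closed: final G1 returns to the first vertex.

**Shape 4** — `<path>` quadratic bezier, stroke `#0000ff` → cut (S909, F1206). Control points (SVG): P0=(149.58,100.80), P1=(179.60,95.15), P2=(206.30,130.31); sampled at t=k/5. Machine vertices: (149.58,72.10) → (161.46,72.73) → (173.06,70.09) → (184.41,64.19) → (195.49,55.02) → (206.30,42.59). Open path.

**Shape 5** — `<path>` line segment, stroke `#ff00ff` → score (S429, F1802). Machine vertices: (150.36,9.58) → (150.17,88.70). Open path.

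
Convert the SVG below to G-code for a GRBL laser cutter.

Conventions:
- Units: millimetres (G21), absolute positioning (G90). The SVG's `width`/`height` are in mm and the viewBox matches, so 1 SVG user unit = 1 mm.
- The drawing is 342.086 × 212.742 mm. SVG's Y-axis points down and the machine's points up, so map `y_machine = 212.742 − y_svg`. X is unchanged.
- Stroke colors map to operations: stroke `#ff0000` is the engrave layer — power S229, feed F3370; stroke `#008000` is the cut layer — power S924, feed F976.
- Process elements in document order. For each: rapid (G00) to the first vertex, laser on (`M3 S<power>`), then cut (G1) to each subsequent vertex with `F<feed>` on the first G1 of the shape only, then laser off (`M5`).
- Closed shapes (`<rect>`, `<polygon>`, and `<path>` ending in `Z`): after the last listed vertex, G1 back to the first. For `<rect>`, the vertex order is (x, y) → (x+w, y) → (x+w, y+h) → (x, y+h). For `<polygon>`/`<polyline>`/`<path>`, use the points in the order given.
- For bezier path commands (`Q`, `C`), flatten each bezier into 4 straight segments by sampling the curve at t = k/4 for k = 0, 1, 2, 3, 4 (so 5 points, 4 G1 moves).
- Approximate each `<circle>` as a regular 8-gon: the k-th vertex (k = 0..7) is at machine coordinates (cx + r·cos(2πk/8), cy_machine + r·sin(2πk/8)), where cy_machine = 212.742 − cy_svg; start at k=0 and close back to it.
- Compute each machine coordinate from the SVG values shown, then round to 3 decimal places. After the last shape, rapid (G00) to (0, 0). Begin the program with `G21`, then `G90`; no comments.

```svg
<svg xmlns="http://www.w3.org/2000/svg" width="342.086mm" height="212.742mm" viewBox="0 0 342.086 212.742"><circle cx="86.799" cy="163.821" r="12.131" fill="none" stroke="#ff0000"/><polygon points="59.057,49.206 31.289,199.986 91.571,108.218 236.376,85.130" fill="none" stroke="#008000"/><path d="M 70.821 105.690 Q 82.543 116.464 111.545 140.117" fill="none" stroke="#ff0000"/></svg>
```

G21
G90
G00 X98.930 Y48.921
M3 S229
G1 X95.377 Y57.499 F3370
G1 X86.799 Y61.052
G1 X78.221 Y57.499
G1 X74.668 Y48.921
G1 X78.221 Y40.343
G1 X86.799 Y36.790
G1 X95.377 Y40.343
G1 X98.930 Y48.921
M5
G00 X59.057 Y163.536
M3 S924
G1 X31.289 Y12.756 F976
G1 X91.571 Y104.524
G1 X236.376 Y127.612
G1 X59.057 Y163.536
M5
G00 X70.821 Y107.052
M3 S229
G1 X77.762 Y100.860 F3370
G1 X86.863 Y93.058
G1 X98.124 Y83.647
G1 X111.545 Y72.625
M5
G00 X0.000 Y0.000

viewBox `0 0 342.086 212.742` with mm width/height → 1 unit = 1 mm. Flip: y_m = 212.742 − y_svg.

**Shape 1** — `<circle>` circle, stroke `#ff0000` → engrave (S229, F3370). Machine vertices: (98.930,48.921) → (95.377,57.499) → (86.799,61.052) → (78.221,57.499) → (74.668,48.921) → (78.221,40.343) → (86.799,36.790) → (95.377,40.343) → (98.930,48.921). Closed: final G1 returns to the first vertex.

**Shape 2** — `<polygon>` closed polygon, stroke `#008000` → cut (S924, F976). Machine vertices: (59.057,163.536) → (31.289,12.756) → (91.571,104.524) → (236.376,127.612) → (59.057,163.536). Closed: final G1 returns to the first vertex.

**Shape 3** — `<path>` quadratic bezier, stroke `#ff0000` → engrave (S229, F3370). Control points (SVG): P0=(70.821,105.690), P1=(82.543,116.464), P2=(111.545,140.117); sampled at t=k/4. Machine vertices: (70.821,107.052) → (77.762,100.860) → (86.863,93.058) → (98.124,83.647) → (111.545,72.625). Open path.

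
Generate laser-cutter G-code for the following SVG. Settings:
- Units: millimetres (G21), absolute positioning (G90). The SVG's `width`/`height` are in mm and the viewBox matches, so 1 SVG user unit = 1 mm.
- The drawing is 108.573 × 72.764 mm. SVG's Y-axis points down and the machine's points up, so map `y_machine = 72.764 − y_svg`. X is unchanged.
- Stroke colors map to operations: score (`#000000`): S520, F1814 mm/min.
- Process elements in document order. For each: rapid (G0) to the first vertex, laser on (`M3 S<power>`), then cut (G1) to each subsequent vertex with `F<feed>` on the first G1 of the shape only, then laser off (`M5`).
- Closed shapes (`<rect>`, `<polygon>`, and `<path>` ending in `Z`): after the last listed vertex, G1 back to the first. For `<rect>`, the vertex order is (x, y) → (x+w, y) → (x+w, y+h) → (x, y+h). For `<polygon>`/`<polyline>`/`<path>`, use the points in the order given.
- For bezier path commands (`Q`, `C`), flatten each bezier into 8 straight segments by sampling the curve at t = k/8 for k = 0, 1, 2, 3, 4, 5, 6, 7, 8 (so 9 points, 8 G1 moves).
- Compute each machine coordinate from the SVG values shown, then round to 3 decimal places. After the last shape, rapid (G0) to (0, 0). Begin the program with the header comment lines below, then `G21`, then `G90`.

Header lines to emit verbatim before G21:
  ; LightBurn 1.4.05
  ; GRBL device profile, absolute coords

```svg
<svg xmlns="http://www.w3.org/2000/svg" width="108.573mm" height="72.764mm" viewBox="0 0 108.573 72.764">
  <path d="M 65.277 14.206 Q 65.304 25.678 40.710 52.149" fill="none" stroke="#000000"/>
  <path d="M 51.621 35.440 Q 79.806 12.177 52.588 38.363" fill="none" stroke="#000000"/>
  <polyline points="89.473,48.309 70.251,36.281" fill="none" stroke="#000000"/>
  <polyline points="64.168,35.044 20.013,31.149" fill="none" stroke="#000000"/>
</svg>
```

; LightBurn 1.4.05
; GRBL device profile, absolute coords
G21
G90
G0 X65.277 Y58.558
M3 S520
G1 X64.899 Y55.456 F1814
G1 X63.752 Y51.885
G1 X61.835 Y47.845
G1 X59.149 Y43.336
G1 X55.693 Y38.359
G1 X51.468 Y32.913
G1 X46.474 Y26.998
G1 X40.710 Y20.615
M5
G0 X51.621 Y37.324
M3 S520
G1 X57.802 Y42.367 F1814
G1 X62.251 Y45.865
G1 X64.969 Y47.817
G1 X65.955 Y48.225
G1 X65.210 Y47.087
G1 X62.734 Y44.403
G1 X58.527 Y40.175
G1 X52.588 Y34.401
M5
G0 X89.473 Y24.455
M3 S520
G1 X70.251 Y36.483 F1814
M5
G0 X64.168 Y37.720
M3 S520
G1 X20.013 Y41.615 F1814
M5
G0 X0.000 Y0.000

viewBox `0 0 108.573 72.764` with mm width/height → 1 unit = 1 mm. Flip: y_m = 72.764 − y_svg.

**Shape 1** — `<path>` quadratic bezier, stroke `#000000` → score (S520, F1814). Control points (SVG): P0=(65.277,14.206), P1=(65.304,25.678), P2=(40.710,52.149); sampled at t=k/8. Machine vertices: (65.277,58.558) → (64.899,55.456) → (63.752,51.885) → (61.835,47.845) → (59.149,43.336) → (55.693,38.359) → (51.468,32.913) → (46.474,26.998) → (40.710,20.615). Open path.

**Shape 2** — `<path>` quadratic bezier, stroke `#000000` → score (S520, F1814). Control points (SVG): P0=(51.621,35.440), P1=(79.806,12.177), P2=(52.588,38.363); sampled at t=k/8. Machine vertices: (51.621,37.324) → (57.802,42.367) → (62.251,45.865) → (64.969,47.817) → (65.955,48.225) → (65.210,47.087) → (62.734,44.403) → (58.527,40.175) → (52.588,34.401). Open path.

**Shape 3** — `<polyline>` line segment, stroke `#000000` → score (S520, F1814). Machine vertices: (89.473,24.455) → (70.251,36.483). Open path.

**Shape 4** — `<polyline>` line segment, stroke `#000000` → score (S520, F1814). Machine vertices: (64.168,37.720) → (20.013,41.615). Open path.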